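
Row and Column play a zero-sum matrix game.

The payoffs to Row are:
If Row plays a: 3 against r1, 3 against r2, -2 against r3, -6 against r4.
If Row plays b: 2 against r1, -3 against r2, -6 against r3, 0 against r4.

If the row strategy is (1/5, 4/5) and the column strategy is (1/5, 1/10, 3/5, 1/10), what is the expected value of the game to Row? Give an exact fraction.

Against (1/5, 1/10, 3/5, 1/10), each row's expected payoff is a: -9/10; b: -7/2.
Taking the (1/5, 4/5)-weighted average: (1/5)·(-9/10) + (4/5)·(-7/2) = -149/50.

-149/50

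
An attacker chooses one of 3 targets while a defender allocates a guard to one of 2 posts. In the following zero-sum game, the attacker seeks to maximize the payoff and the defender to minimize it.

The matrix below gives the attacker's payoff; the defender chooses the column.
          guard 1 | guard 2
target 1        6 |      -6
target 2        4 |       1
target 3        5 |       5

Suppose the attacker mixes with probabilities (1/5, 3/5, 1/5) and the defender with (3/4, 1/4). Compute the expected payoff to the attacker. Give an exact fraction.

Against (3/4, 1/4), each row's expected payoff is target 1: 3; target 2: 13/4; target 3: 5.
Taking the (1/5, 3/5, 1/5)-weighted average: (1/5)·(3) + (3/5)·(13/4) + (1/5)·(5) = 71/20.

71/20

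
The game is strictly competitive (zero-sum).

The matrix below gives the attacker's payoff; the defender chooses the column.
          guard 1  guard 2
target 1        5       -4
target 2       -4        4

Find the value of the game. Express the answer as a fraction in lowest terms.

4/17

Row minima are -4 and -4, so the attacker's maximin is -4; column maxima are 5 and 4, so the defender's minimax is 4. These differ, so the equilibrium is in mixed strategies.
Let the attacker play target 1 with probability p. The defender is indifferent when 5p − 4(1−p) = −4p + 4(1−p), giving p = 8/17.
Let the defender play guard 1 with probability q. The attacker is indifferent when 5q − 4(1−q) = −4q + 4(1−q), giving q = 8/17.
The value is 5·(8/17) + (-4)·(9/17) = 4/17.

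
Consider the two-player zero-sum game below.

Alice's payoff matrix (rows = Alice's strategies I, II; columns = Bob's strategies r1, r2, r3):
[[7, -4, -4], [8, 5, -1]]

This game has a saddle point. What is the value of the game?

Row minima: -4, -1 → Alice's maximin is -1.
Column maxima: 8, 5, -1 → Bob's minimax is -1.
They coincide at (II, r3), so the value is -1.

-1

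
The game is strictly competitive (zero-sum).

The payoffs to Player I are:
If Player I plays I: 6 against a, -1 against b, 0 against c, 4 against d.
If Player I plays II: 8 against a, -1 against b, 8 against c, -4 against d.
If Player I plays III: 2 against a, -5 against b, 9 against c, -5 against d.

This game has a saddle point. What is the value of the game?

Row minima: -1, -4, -5 → Player I's maximin is -1.
Column maxima: 8, -1, 9, 4 → Player II's minimax is -1.
They coincide at (I, b), so the value is -1.

-1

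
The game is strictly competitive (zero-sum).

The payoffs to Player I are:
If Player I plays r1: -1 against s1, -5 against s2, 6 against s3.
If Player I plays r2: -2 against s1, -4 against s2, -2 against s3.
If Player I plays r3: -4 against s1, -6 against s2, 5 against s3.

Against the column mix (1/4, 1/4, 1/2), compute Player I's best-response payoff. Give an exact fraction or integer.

r1: (-1)·(1/4) + (-5)·(1/4) + (6)·(1/2) = 3/2.
r2: (-2)·(1/4) + (-4)·(1/4) + (-2)·(1/2) = -5/2.
r3: (-4)·(1/4) + (-6)·(1/4) + (5)·(1/2) = 0.
The best pure response is r1 with expected payoff 3/2.

3/2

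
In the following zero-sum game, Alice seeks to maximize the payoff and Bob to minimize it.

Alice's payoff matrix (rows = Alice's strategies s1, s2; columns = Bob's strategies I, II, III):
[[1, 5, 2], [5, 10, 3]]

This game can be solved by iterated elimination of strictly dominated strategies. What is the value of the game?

3

Column II is strictly dominated by I for Bob (1<5, 5<10); eliminate II.
Row s1 is strictly dominated by row s2 (5>1, 3>2); eliminate s1.
Column I is strictly dominated by III for Bob (3<5); eliminate I.
Only (s2, III) remains, with payoff 3.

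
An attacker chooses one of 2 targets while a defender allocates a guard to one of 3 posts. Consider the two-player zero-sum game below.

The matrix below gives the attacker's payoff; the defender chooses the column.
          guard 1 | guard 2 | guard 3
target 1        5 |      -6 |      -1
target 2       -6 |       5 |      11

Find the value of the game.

-1/2

Column guard 3 is strictly dominated by guard 2 for the defender (it gives the attacker more in every row).
The remaining 2×2 game on (target 1, target 2) × (guard 1, guard 2) has no saddle point. Let the attacker play target 1 with probability p; indifference gives 5p − 6(1−p) = −6p + 5(1−p), so p = 1/2.
Similarly the defender's optimal q on guard 1 is 1/2, and the value is 5·(1/2) + (-6)·(1/2) = -1/2.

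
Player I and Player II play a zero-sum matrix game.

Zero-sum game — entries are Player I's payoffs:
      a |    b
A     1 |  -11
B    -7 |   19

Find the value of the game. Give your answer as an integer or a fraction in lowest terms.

Row minima are -11 and -7, so Player I's maximin is -7; column maxima are 1 and 19, so Player II's minimax is 1. These differ, so the equilibrium is in mixed strategies.
Let Player I play A with probability p. Player II is indifferent when p − 7(1−p) = −11p + 19(1−p), giving p = 13/19.
Let Player II play a with probability q. Player I is indifferent when q − 11(1−q) = −7q + 19(1−q), giving q = 15/19.
The value is 1·(15/19) + (-11)·(4/19) = -29/19.

-29/19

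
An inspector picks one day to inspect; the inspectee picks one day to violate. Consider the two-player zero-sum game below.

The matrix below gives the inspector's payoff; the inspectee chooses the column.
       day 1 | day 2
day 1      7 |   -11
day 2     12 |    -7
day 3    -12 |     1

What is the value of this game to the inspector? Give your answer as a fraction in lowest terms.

-9/4

Row day 1 is strictly dominated by row day 2, so the inspector never plays it.
The remaining 2×2 game on (day 2, day 3) × (day 1, day 2) has no saddle point. Let the inspector play day 2 with probability p; indifference gives 12p − 12(1−p) = −7p + (1−p), so p = 13/32.
Similarly the inspectee's optimal q on day 1 is 1/4, and the value is 12·(1/4) + (-7)·(3/4) = -9/4.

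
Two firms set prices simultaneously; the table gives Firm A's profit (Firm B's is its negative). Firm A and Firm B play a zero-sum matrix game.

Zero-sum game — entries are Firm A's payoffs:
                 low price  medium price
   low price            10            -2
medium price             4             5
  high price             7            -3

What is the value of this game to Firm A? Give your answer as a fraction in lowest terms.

Row high price is strictly dominated by row low price, so Firm A never plays it.
The remaining 2×2 game on (low price, medium price) × (low price, medium price) has no saddle point. Let Firm A play low price with probability p; indifference gives 10p + 4(1−p) = −2p + 5(1−p), so p = 1/13.
Similarly Firm B's optimal q on low price is 7/13, and the value is 10·(7/13) + (-2)·(6/13) = 58/13.

58/13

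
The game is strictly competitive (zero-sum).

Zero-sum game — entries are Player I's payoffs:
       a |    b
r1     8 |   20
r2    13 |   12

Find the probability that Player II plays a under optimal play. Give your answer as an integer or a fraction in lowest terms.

Row minima are 8 and 12, so Player I's maximin is 12; column maxima are 13 and 20, so Player II's minimax is 13. These differ, so the equilibrium is in mixed strategies.
Let Player II play a with probability q. Player I is indifferent when 8q + 20(1−q) = 13q + 12(1−q), giving q = 8/13.

8/13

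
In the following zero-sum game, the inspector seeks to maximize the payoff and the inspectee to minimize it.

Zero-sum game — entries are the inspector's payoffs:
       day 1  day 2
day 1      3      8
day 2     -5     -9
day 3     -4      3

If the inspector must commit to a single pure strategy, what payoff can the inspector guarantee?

The worst-case payoff for each row is day 1: 3, day 2: -9, day 3: -4.
The best of these is 3.

3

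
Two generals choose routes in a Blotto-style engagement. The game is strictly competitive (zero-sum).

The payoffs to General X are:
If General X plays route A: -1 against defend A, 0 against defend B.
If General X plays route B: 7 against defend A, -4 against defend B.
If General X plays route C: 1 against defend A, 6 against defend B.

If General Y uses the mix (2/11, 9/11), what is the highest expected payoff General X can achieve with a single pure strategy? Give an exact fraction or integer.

route A: (-1)·(2/11) + (0)·(9/11) = -2/11.
route B: (7)·(2/11) + (-4)·(9/11) = -2.
route C: (1)·(2/11) + (6)·(9/11) = 56/11.
The best pure response is route C with expected payoff 56/11.

56/11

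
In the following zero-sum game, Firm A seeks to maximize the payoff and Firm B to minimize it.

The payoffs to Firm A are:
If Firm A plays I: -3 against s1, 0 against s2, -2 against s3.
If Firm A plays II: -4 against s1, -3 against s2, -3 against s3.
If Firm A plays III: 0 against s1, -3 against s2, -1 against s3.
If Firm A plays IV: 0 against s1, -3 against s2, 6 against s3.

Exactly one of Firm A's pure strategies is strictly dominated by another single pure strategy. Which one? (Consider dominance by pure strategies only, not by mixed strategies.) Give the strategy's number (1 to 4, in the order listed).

Compare II with I: -3 > -4, 0 > -3, -2 > -3.
So I strictly dominates II for Firm A; II is strictly dominated.

2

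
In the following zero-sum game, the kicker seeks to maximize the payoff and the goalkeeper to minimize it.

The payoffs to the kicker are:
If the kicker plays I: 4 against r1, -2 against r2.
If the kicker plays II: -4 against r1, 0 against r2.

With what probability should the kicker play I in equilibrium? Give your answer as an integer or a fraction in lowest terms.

Row minima are -2 and -4, so the kicker's maximin is -2; column maxima are 4 and 0, so the goalkeeper's minimax is 0. These differ, so the equilibrium is in mixed strategies.
Let the kicker play I with probability p. The goalkeeper is indifferent when 4p − 4(1−p) = −2p, giving p = 2/5.

2/5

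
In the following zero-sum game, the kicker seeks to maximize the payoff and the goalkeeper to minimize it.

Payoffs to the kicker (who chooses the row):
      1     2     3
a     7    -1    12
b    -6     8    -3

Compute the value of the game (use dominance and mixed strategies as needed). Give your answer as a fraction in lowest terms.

25/11

Column 3 is strictly dominated by 1 for the goalkeeper (it gives the kicker more in every row).
The remaining 2×2 game on (a, b) × (1, 2) has no saddle point. Let the kicker play a with probability p; indifference gives 7p − 6(1−p) = −p + 8(1−p), so p = 7/11.
Similarly the goalkeeper's optimal q on 1 is 9/22, and the value is 7·(9/22) + (-1)·(13/22) = 25/11.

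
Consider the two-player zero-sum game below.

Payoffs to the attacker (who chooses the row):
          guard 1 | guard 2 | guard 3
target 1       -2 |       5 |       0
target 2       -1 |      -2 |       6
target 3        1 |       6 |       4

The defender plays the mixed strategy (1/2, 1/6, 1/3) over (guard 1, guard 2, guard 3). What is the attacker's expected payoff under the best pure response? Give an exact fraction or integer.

target 1: (-2)·(1/2) + (5)·(1/6) + (0)·(1/3) = -1/6.
target 2: (-1)·(1/2) + (-2)·(1/6) + (6)·(1/3) = 7/6.
target 3: (1)·(1/2) + (6)·(1/6) + (4)·(1/3) = 17/6.
The best pure response is target 3 with expected payoff 17/6.

17/6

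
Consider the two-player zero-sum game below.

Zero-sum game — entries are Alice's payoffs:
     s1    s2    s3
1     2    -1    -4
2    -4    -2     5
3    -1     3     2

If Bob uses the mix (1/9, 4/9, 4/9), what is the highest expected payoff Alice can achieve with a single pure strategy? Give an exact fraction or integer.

19/9

1: (2)·(1/9) + (-1)·(4/9) + (-4)·(4/9) = -2.
2: (-4)·(1/9) + (-2)·(4/9) + (5)·(4/9) = 8/9.
3: (-1)·(1/9) + (3)·(4/9) + (2)·(4/9) = 19/9.
The best pure response is 3 with expected payoff 19/9.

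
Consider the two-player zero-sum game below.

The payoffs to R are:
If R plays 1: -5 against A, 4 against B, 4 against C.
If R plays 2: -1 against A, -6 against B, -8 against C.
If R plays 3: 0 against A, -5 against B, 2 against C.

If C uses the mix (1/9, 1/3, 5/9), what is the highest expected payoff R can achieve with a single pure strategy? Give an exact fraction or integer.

1: (-5)·(1/9) + (4)·(1/3) + (4)·(5/9) = 3.
2: (-1)·(1/9) + (-6)·(1/3) + (-8)·(5/9) = -59/9.
3: (0)·(1/9) + (-5)·(1/3) + (2)·(5/9) = -5/9.
The best pure response is 1 with expected payoff 3.

3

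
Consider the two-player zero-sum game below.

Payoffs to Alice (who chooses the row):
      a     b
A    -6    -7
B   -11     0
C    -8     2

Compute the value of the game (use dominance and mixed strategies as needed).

-68/11

Row B is strictly dominated by row C, so Alice never plays it.
The remaining 2×2 game on (A, C) × (a, b) has no saddle point. Let Alice play A with probability p; indifference gives −6p − 8(1−p) = −7p + 2(1−p), so p = 10/11.
Similarly Bob's optimal q on a is 9/11, and the value is -6·(9/11) + (-7)·(2/11) = -68/11.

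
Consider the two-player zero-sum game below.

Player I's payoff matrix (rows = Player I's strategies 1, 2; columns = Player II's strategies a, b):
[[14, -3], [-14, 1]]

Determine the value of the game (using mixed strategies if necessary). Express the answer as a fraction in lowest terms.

Row minima are -3 and -14, so Player I's maximin is -3; column maxima are 14 and 1, so Player II's minimax is 1. These differ, so the equilibrium is in mixed strategies.
Let Player I play 1 with probability p. Player II is indifferent when 14p − 14(1−p) = −3p + (1−p), giving p = 15/32.
Let Player II play a with probability q. Player I is indifferent when 14q − 3(1−q) = −14q + (1−q), giving q = 1/8.
The value is 14·(1/8) + (-3)·(7/8) = -7/8.

-7/8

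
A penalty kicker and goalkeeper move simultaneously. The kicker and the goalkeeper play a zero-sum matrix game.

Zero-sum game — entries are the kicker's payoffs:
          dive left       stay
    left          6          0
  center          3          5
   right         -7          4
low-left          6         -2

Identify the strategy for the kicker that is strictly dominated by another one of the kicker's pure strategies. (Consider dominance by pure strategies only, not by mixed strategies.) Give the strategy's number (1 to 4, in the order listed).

Compare right with center: 3 > -7, 5 > 4.
So center strictly dominates right for the kicker; right is strictly dominated.

3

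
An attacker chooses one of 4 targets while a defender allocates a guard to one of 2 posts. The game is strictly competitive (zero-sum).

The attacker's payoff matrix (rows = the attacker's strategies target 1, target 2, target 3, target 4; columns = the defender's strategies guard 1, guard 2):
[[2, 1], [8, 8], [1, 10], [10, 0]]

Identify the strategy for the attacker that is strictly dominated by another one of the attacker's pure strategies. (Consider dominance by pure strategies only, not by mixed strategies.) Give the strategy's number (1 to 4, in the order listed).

1

Compare target 1 with target 2: 8 > 2, 8 > 1.
So target 2 strictly dominates target 1 for the attacker; target 1 is strictly dominated.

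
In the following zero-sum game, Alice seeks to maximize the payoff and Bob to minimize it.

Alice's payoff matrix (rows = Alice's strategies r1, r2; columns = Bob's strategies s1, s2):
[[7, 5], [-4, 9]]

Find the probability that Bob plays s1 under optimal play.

4/15

Row minima are 5 and -4, so Alice's maximin is 5; column maxima are 7 and 9, so Bob's minimax is 7. These differ, so the equilibrium is in mixed strategies.
Let Bob play s1 with probability q. Alice is indifferent when 7q + 5(1−q) = −4q + 9(1−q), giving q = 4/15.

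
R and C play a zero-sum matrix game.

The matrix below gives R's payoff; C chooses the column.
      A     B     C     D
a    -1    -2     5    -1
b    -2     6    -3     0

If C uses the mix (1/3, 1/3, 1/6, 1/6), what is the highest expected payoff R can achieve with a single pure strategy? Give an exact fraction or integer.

a: (-1)·(1/3) + (-2)·(1/3) + (5)·(1/6) + (-1)·(1/6) = -1/3.
b: (-2)·(1/3) + (6)·(1/3) + (-3)·(1/6) + (0)·(1/6) = 5/6.
The best pure response is b with expected payoff 5/6.

5/6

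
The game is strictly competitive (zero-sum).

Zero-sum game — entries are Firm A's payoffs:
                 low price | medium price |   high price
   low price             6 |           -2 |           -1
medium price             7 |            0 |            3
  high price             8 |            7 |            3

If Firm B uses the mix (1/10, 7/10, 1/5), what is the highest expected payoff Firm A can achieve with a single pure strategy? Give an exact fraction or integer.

63/10

low price: (6)·(1/10) + (-2)·(7/10) + (-1)·(1/5) = -1.
medium price: (7)·(1/10) + (0)·(7/10) + (3)·(1/5) = 13/10.
high price: (8)·(1/10) + (7)·(7/10) + (3)·(1/5) = 63/10.
The best pure response is high price with expected payoff 63/10.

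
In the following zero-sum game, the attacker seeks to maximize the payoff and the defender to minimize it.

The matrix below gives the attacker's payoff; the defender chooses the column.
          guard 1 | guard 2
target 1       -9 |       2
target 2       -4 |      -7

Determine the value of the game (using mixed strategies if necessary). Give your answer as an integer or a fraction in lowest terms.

Row minima are -9 and -7, so the attacker's maximin is -7; column maxima are -4 and 2, so the defender's minimax is -4. These differ, so the equilibrium is in mixed strategies.
Let the attacker play target 1 with probability p. The defender is indifferent when −9p − 4(1−p) = 2p − 7(1−p), giving p = 3/14.
Let the defender play guard 1 with probability q. The attacker is indifferent when −9q + 2(1−q) = −4q − 7(1−q), giving q = 9/14.
The value is -9·(9/14) + (2)·(5/14) = -71/14.

-71/14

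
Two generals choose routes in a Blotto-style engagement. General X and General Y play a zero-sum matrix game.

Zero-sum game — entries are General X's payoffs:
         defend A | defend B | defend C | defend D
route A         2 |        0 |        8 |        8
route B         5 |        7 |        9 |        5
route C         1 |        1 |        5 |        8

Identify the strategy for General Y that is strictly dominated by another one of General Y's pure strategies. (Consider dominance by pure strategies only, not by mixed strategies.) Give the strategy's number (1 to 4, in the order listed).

General Y prefers columns that give General X less. Compare defend C with defend A: 2 < 8, 5 < 9, 1 < 5.
So defend A strictly dominates defend C for General Y; defend C is strictly dominated.

3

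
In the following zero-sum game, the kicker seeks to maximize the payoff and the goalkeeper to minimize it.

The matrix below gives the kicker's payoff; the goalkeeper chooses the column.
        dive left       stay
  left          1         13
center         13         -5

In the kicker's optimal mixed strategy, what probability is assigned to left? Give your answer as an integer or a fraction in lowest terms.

3/5

Row minima are 1 and -5, so the kicker's maximin is 1; column maxima are 13 and 13, so the goalkeeper's minimax is 13. These differ, so the equilibrium is in mixed strategies.
Let the kicker play left with probability p. The goalkeeper is indifferent when p + 13(1−p) = 13p − 5(1−p), giving p = 3/5.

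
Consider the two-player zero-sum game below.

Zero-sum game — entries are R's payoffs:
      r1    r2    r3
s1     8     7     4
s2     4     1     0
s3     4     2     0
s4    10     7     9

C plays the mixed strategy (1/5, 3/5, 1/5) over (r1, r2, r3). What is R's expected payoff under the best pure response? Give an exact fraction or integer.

8

s1: (8)·(1/5) + (7)·(3/5) + (4)·(1/5) = 33/5.
s2: (4)·(1/5) + (1)·(3/5) + (0)·(1/5) = 7/5.
s3: (4)·(1/5) + (2)·(3/5) + (0)·(1/5) = 2.
s4: (10)·(1/5) + (7)·(3/5) + (9)·(1/5) = 8.
The best pure response is s4 with expected payoff 8.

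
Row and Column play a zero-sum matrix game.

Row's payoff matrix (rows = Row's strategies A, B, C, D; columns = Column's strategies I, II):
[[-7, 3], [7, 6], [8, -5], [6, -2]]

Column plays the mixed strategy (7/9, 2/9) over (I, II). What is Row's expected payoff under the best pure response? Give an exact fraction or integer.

A: (-7)·(7/9) + (3)·(2/9) = -43/9.
B: (7)·(7/9) + (6)·(2/9) = 61/9.
C: (8)·(7/9) + (-5)·(2/9) = 46/9.
D: (6)·(7/9) + (-2)·(2/9) = 38/9.
The best pure response is B with expected payoff 61/9.

61/9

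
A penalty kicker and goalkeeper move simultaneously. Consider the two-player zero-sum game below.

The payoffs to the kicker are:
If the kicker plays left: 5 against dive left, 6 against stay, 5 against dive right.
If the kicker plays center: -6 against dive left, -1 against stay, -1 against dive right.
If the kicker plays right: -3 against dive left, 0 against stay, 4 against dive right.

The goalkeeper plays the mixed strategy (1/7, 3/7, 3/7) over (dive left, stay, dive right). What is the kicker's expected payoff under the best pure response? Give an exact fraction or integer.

left: (5)·(1/7) + (6)·(3/7) + (5)·(3/7) = 38/7.
center: (-6)·(1/7) + (-1)·(3/7) + (-1)·(3/7) = -12/7.
right: (-3)·(1/7) + (0)·(3/7) + (4)·(3/7) = 9/7.
The best pure response is left with expected payoff 38/7.

38/7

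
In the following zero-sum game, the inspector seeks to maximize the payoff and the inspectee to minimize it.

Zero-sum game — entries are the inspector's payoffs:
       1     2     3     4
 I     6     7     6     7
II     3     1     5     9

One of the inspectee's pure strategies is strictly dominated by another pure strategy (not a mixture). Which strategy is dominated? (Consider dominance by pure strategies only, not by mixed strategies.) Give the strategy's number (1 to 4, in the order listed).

4

The inspectee prefers columns that give the inspector less. Compare 4 with 1: 6 < 7, 3 < 9.
So 1 strictly dominates 4 for the inspectee; 4 is strictly dominated.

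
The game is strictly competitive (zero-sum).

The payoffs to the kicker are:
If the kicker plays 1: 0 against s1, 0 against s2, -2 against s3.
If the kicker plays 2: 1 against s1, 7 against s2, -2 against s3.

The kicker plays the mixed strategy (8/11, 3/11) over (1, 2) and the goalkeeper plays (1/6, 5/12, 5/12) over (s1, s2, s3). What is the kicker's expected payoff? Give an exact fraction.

1/132

Against (1/6, 5/12, 5/12), each row's expected payoff is 1: -5/6; 2: 9/4.
Taking the (8/11, 3/11)-weighted average: (8/11)·(-5/6) + (3/11)·(9/4) = 1/132.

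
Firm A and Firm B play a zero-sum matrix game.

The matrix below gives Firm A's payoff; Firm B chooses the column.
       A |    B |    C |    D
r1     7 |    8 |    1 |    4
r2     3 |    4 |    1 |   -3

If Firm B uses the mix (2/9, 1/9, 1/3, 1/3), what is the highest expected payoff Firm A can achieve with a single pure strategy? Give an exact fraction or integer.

r1: (7)·(2/9) + (8)·(1/9) + (1)·(1/3) + (4)·(1/3) = 37/9.
r2: (3)·(2/9) + (4)·(1/9) + (1)·(1/3) + (-3)·(1/3) = 4/9.
The best pure response is r1 with expected payoff 37/9.

37/9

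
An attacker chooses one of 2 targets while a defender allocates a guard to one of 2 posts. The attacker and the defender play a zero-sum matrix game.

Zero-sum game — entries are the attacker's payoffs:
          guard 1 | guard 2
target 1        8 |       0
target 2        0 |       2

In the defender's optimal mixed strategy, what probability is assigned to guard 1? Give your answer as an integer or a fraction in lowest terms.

1/5

Row minima are 0 and 0, so the attacker's maximin is 0; column maxima are 8 and 2, so the defender's minimax is 2. These differ, so the equilibrium is in mixed strategies.
Let the defender play guard 1 with probability q. The attacker is indifferent when 8q = 2(1−q), giving q = 1/5.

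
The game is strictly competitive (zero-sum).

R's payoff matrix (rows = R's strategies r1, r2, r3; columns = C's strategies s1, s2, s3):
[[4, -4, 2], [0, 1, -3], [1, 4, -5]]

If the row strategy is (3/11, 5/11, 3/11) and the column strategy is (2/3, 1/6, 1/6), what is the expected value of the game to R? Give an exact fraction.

41/66

Against (2/3, 1/6, 1/6), each row's expected payoff is r1: 7/3; r2: -1/3; r3: 1/2.
Taking the (3/11, 5/11, 3/11)-weighted average: (3/11)·(7/3) + (5/11)·(-1/3) + (3/11)·(1/2) = 41/66.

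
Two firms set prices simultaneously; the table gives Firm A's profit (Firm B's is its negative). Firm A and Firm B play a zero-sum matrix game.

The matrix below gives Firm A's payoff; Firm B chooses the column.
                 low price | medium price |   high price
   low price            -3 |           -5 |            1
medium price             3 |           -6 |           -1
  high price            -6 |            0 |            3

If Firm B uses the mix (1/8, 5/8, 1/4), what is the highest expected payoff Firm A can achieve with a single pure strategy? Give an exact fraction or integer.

low price: (-3)·(1/8) + (-5)·(5/8) + (1)·(1/4) = -13/4.
medium price: (3)·(1/8) + (-6)·(5/8) + (-1)·(1/4) = -29/8.
high price: (-6)·(1/8) + (0)·(5/8) + (3)·(1/4) = 0.
The best pure response is high price with expected payoff 0.

0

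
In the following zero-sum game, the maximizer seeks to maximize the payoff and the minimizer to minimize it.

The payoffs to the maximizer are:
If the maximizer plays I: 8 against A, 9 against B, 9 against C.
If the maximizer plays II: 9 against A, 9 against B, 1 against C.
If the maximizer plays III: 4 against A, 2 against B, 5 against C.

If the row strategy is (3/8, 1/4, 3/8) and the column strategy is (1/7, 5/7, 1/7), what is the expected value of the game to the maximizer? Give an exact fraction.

353/56

Against (1/7, 5/7, 1/7), each row's expected payoff is I: 62/7; II: 55/7; III: 19/7.
Taking the (3/8, 1/4, 3/8)-weighted average: (3/8)·(62/7) + (1/4)·(55/7) + (3/8)·(19/7) = 353/56.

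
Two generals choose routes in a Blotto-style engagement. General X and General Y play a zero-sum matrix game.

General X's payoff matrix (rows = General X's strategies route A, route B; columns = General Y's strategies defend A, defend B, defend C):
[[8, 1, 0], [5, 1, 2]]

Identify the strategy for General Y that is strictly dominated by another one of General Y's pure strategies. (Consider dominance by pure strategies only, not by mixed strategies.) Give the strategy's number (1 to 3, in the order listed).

General Y prefers columns that give General X less. Compare defend A with defend B: 1 < 8, 1 < 5.
So defend B strictly dominates defend A for General Y; defend A is strictly dominated.

1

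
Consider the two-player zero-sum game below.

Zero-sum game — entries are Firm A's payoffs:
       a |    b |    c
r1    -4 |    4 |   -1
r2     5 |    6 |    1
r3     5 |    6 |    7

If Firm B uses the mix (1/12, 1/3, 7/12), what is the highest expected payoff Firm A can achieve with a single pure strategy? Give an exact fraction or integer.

13/2

r1: (-4)·(1/12) + (4)·(1/3) + (-1)·(7/12) = 5/12.
r2: (5)·(1/12) + (6)·(1/3) + (1)·(7/12) = 3.
r3: (5)·(1/12) + (6)·(1/3) + (7)·(7/12) = 13/2.
The best pure response is r3 with expected payoff 13/2.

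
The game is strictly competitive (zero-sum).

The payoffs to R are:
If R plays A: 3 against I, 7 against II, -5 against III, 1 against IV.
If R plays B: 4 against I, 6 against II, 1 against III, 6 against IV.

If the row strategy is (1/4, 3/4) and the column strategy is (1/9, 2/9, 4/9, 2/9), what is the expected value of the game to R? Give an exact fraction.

95/36

Against (1/9, 2/9, 4/9, 2/9), each row's expected payoff is A: -1/9; B: 32/9.
Taking the (1/4, 3/4)-weighted average: (1/4)·(-1/9) + (3/4)·(32/9) = 95/36.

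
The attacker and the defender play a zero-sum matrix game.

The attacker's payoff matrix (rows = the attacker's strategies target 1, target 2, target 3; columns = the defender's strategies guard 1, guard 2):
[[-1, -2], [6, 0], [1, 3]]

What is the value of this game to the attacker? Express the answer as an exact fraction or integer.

9/4

Row target 1 is strictly dominated by row target 3, so the attacker never plays it.
The remaining 2×2 game on (target 2, target 3) × (guard 1, guard 2) has no saddle point. Let the attacker play target 2 with probability p; indifference gives 6p + (1−p) = 3(1−p), so p = 1/4.
Similarly the defender's optimal q on guard 1 is 3/8, and the value is 6·(3/8) + (0)·(5/8) = 9/4.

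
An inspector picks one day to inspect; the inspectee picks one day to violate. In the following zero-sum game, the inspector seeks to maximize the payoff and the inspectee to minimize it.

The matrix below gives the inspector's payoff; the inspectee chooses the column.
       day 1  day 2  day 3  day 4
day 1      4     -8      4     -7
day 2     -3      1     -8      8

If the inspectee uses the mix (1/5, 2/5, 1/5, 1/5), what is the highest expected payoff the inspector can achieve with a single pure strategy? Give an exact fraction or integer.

-1/5

day 1: (4)·(1/5) + (-8)·(2/5) + (4)·(1/5) + (-7)·(1/5) = -3.
day 2: (-3)·(1/5) + (1)·(2/5) + (-8)·(1/5) + (8)·(1/5) = -1/5.
The best pure response is day 2 with expected payoff -1/5.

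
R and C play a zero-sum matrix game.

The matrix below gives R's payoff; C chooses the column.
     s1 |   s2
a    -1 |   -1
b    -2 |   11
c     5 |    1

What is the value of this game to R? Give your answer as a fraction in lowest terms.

Row a is strictly dominated by row c, so R never plays it.
The remaining 2×2 game on (b, c) × (s1, s2) has no saddle point. Let R play b with probability p; indifference gives −2p + 5(1−p) = 11p + (1−p), so p = 4/17.
Similarly C's optimal q on s1 is 10/17, and the value is -2·(10/17) + (11)·(7/17) = 57/17.

57/17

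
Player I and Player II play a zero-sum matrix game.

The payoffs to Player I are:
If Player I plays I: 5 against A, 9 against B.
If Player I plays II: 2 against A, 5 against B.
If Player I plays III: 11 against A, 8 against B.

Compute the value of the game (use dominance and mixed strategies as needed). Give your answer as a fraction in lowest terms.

59/7

Row II is strictly dominated by row I, so Player I never plays it.
The remaining 2×2 game on (I, III) × (A, B) has no saddle point. Let Player I play I with probability p; indifference gives 5p + 11(1−p) = 9p + 8(1−p), so p = 3/7.
Similarly Player II's optimal q on A is 1/7, and the value is 5·(1/7) + (9)·(6/7) = 59/7.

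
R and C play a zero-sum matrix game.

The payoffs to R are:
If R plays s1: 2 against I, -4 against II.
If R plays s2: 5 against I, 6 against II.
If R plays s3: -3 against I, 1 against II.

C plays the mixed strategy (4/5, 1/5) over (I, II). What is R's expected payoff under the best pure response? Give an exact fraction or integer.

s1: (2)·(4/5) + (-4)·(1/5) = 4/5.
s2: (5)·(4/5) + (6)·(1/5) = 26/5.
s3: (-3)·(4/5) + (1)·(1/5) = -11/5.
The best pure response is s2 with expected payoff 26/5.

26/5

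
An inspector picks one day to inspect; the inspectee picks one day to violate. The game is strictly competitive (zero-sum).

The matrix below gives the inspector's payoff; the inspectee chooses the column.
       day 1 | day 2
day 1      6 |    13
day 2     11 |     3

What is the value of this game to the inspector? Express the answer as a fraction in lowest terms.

Row minima are 6 and 3, so the inspector's maximin is 6; column maxima are 11 and 13, so the inspectee's minimax is 11. These differ, so the equilibrium is in mixed strategies.
Let the inspector play day 1 with probability p. The inspectee is indifferent when 6p + 11(1−p) = 13p + 3(1−p), giving p = 8/15.
Let the inspectee play day 1 with probability q. The inspector is indifferent when 6q + 13(1−q) = 11q + 3(1−q), giving q = 2/3.
The value is 6·(2/3) + (13)·(1/3) = 25/3.

25/3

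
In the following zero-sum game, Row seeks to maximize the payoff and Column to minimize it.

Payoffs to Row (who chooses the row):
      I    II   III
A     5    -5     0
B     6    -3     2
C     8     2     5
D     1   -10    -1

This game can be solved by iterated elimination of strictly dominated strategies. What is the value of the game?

Row B is strictly dominated by row C (8>6, 2>-3, 5>2); eliminate B.
Row D is strictly dominated by row A (5>1, -5>-10, 0>-1); eliminate D.
Column III is strictly dominated by II for Column (-5<0, 2<5); eliminate III.
Row A is strictly dominated by row C (8>5, 2>-5); eliminate A.
Column I is strictly dominated by II for Column (2<8); eliminate I.
Only (C, II) remains, with payoff 2.

2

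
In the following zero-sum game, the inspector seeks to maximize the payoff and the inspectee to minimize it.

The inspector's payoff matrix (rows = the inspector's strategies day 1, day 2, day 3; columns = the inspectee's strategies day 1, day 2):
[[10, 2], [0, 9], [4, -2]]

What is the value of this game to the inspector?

Row day 3 is strictly dominated by row day 1, so the inspector never plays it.
The remaining 2×2 game on (day 1, day 2) × (day 1, day 2) has no saddle point. Let the inspector play day 1 with probability p; indifference gives 10p = 2p + 9(1−p), so p = 9/17.
Similarly the inspectee's optimal q on day 1 is 7/17, and the value is 10·(7/17) + (2)·(10/17) = 90/17.

90/17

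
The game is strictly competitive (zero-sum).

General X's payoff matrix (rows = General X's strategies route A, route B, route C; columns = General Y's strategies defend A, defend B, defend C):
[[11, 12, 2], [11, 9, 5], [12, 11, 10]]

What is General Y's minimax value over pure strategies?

The worst case (largest entry) in each column is defend A: 12, defend B: 12, defend C: 10.
The best (smallest) of these is 10.

10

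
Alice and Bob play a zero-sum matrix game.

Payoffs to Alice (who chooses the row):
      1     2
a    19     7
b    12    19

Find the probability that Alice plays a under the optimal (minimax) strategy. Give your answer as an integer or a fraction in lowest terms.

7/19

Row minima are 7 and 12, so Alice's maximin is 12; column maxima are 19 and 19, so Bob's minimax is 19. These differ, so the equilibrium is in mixed strategies.
Let Alice play a with probability p. Bob is indifferent when 19p + 12(1−p) = 7p + 19(1−p), giving p = 7/19.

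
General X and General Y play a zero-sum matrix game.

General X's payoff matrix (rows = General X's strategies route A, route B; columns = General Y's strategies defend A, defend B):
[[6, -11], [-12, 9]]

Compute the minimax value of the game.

-39/19

Row minima are -11 and -12, so General X's maximin is -11; column maxima are 6 and 9, so General Y's minimax is 6. These differ, so the equilibrium is in mixed strategies.
Let General X play route A with probability p. General Y is indifferent when 6p − 12(1−p) = −11p + 9(1−p), giving p = 21/38.
Let General Y play defend A with probability q. General X is indifferent when 6q − 11(1−q) = −12q + 9(1−q), giving q = 10/19.
The value is 6·(10/19) + (-11)·(9/19) = -39/19.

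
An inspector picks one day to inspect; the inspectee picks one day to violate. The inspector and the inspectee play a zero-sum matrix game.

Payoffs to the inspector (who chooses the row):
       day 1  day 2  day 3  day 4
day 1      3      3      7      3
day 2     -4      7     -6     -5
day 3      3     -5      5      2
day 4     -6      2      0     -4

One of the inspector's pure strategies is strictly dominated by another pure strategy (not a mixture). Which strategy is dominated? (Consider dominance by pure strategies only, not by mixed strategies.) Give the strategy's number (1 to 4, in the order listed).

4

Compare day 4 with day 1: 3 > -6, 3 > 2, 7 > 0, 3 > -4.
So day 1 strictly dominates day 4 for the inspector; day 4 is strictly dominated.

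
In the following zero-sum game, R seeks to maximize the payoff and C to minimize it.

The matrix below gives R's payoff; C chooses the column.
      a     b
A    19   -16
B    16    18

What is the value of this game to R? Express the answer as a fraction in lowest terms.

598/37

Row minima are -16 and 16, so R's maximin is 16; column maxima are 19 and 18, so C's minimax is 18. These differ, so the equilibrium is in mixed strategies.
Let R play A with probability p. C is indifferent when 19p + 16(1−p) = −16p + 18(1−p), giving p = 2/37.
Let C play a with probability q. R is indifferent when 19q − 16(1−q) = 16q + 18(1−q), giving q = 34/37.
The value is 19·(34/37) + (-16)·(3/37) = 598/37.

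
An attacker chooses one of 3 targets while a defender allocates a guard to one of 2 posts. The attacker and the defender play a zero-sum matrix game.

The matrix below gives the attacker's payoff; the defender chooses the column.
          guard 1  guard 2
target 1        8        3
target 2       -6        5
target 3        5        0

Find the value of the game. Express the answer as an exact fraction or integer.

29/8

Row target 3 is strictly dominated by row target 1, so the attacker never plays it.
The remaining 2×2 game on (target 1, target 2) × (guard 1, guard 2) has no saddle point. Let the attacker play target 1 with probability p; indifference gives 8p − 6(1−p) = 3p + 5(1−p), so p = 11/16.
Similarly the defender's optimal q on guard 1 is 1/8, and the value is 8·(1/8) + (3)·(7/8) = 29/8.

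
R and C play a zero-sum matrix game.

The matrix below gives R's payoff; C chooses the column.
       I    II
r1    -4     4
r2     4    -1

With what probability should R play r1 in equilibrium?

Row minima are -4 and -1, so R's maximin is -1; column maxima are 4 and 4, so C's minimax is 4. These differ, so the equilibrium is in mixed strategies.
Let R play r1 with probability p. C is indifferent when −4p + 4(1−p) = 4p − (1−p), giving p = 5/13.

5/13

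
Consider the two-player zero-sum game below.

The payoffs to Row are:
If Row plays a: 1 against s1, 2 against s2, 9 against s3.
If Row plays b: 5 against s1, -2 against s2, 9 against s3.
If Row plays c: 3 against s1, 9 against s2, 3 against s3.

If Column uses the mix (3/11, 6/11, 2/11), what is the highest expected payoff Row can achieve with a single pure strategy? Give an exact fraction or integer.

a: (1)·(3/11) + (2)·(6/11) + (9)·(2/11) = 3.
b: (5)·(3/11) + (-2)·(6/11) + (9)·(2/11) = 21/11.
c: (3)·(3/11) + (9)·(6/11) + (3)·(2/11) = 69/11.
The best pure response is c with expected payoff 69/11.

69/11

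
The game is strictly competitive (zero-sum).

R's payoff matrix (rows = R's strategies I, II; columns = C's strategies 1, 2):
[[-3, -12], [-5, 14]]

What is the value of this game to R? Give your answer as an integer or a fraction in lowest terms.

-51/14

Row minima are -12 and -5, so R's maximin is -5; column maxima are -3 and 14, so C's minimax is -3. These differ, so the equilibrium is in mixed strategies.
Let R play I with probability p. C is indifferent when −3p − 5(1−p) = −12p + 14(1−p), giving p = 19/28.
Let C play 1 with probability q. R is indifferent when −3q − 12(1−q) = −5q + 14(1−q), giving q = 13/14.
The value is -3·(13/14) + (-12)·(1/14) = -51/14.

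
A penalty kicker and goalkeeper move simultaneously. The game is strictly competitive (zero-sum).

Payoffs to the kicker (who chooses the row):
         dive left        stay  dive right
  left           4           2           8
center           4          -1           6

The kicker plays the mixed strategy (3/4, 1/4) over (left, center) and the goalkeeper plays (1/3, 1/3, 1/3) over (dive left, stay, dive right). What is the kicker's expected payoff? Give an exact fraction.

17/4

Against (1/3, 1/3, 1/3), each row's expected payoff is left: 14/3; center: 3.
Taking the (3/4, 1/4)-weighted average: (3/4)·(14/3) + (1/4)·(3) = 17/4.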